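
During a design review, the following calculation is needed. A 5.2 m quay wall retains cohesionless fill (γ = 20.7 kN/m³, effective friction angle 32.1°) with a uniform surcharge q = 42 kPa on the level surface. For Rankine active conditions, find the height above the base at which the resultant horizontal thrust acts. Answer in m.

K_a = 0.3060.
Triangular part P₁ = ½K_aγH² = 85.64 at H/3 = 1.733 m; rectangular part P₂ = K_a q H = 66.83 at H/2 = 2.600 m.
ȳ = (P₁·1.733 + P₂·2.600)/(P₁+P₂) = 2.113 m.

2.11 m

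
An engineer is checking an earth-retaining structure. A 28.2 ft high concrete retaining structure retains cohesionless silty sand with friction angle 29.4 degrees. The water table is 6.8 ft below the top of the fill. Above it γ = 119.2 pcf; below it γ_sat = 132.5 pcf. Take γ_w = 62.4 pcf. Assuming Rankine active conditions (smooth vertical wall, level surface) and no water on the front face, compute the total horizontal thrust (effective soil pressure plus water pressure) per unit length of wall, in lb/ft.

26600 lb/ft

K_a = tan²(45° − φ/2) = 0.3415.
γ' = 132.5 − 62.4 = 70.10 pcf. Depth below WT = 21.4 ft.
σ'_h at WT = K_a γ d_w = 276.8 psf; at base = 276.8 + K_a γ' × 21.4 = 789.0 psf.
P₁ (0–6.8 ft) = ½×276.8×6.8 = 941.1. P₂ (6.8–28.2 ft) = ½(276.8+789.0)×21.4 = 11400.
P_w = ½ γ_w h₂² = 0.5×62.4×21.4² = 14290. Total = 941.1+11400+14290 = 26630 lb/ft.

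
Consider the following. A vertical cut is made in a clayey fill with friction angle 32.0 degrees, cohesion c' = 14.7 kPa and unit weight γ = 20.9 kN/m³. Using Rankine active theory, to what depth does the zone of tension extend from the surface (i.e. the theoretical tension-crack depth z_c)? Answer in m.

2.54 m

K_a = tan²(45° − 32.0°/2) = 0.3073; √K_a = 0.5543.
The active pressure is zero where K_a γ z = 2c√K_a, so z_c = 2c/(γ√K_a) = 2×14.7/(20.9×0.5543) = 2.538 m.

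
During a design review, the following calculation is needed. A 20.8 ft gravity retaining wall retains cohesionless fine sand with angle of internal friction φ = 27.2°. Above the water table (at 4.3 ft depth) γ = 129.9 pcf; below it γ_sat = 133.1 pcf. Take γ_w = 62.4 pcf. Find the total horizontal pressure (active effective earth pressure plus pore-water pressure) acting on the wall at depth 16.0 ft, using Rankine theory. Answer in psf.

1250 psf

K_a = (1 − sin φ)/(1 + sin φ) = 0.3726.
γ' = 133.1 − 62.4 = 70.70 pcf.
Effective vertical stress at 16.0 ft: σ'_v = 129.9×4.3 + 70.70×11.7 = 1386 psf.
σ'_h = K_a σ'_v = 0.3726 × 1386 = 516.3 psf; u = γ_w × 11.7 = 730.1 psf.
Total σ_h = 516.3 + 730.1 = 1246 psf.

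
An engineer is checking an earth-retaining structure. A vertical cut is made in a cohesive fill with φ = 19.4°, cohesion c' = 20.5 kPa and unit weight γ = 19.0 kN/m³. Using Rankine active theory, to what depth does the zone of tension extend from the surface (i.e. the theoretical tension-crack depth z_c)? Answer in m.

K_a = tan²(45° − 19.4°/2) = 0.5013; √K_a = 0.7080.
The active pressure is zero where K_a γ z = 2c√K_a, so z_c = 2c/(γ√K_a) = 2×20.5/(19.0×0.7080) = 3.048 m.

3.05 m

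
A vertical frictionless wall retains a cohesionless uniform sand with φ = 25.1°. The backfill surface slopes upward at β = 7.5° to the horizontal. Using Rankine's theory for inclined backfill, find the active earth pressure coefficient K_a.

0.418

K_a = cos β · (cos β − √(cos²β − cos²φ)) / (cos β + √(cos²β − cos²φ)).
cos β = 0.9914, cos φ = 0.9056, √(cos²β − cos²φ) = 0.4036.
K_a = 0.9914 × (0.9914 − 0.4036)/(0.9914 + 0.4036) = 0.4178.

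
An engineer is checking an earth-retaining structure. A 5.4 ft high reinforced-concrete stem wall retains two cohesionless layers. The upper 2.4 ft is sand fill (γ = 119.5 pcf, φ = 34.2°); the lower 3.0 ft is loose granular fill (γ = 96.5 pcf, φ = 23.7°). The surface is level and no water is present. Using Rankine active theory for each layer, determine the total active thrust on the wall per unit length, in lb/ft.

649 lb/ft

K_a1 = tan²(45°−34.2°/2) = 0.2803; K_a2 = tan²(45°−23.7°/2) = 0.4266.
Layer 1: σ at base = K_a1 γ₁ h₁ = 80.40 psf; P₁ = ½×80.40×2.4 = 96.48.
Layer 2: σ_v at top = γ₁h₁ = 286.8; σ_h top = K_a2×286.8 = 122.3; σ_h base = K_a2×(286.8+96.5×3.0) = 245.8.
P₂ = ½(122.3+245.8)×3.0 = 552.3. Total P_a = 96.48+552.3 = 648.8 lb/ft.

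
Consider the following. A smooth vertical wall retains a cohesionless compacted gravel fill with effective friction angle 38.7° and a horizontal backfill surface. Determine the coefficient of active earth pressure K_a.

0.231

K_a = tan²(45° − φ/2) = tan²(25.65°) = 0.2306.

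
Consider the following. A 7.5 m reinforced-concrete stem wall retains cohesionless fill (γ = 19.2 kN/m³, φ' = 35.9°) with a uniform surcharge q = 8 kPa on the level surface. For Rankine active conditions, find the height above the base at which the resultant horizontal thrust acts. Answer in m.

K_a = 0.2607.
Triangular part P₁ = ½K_aγH² = 140.8 at H/3 = 2.500 m; rectangular part P₂ = K_a q H = 15.64 at H/2 = 3.750 m.
ȳ = (P₁·2.500 + P₂·3.750)/(P₁+P₂) = 2.625 m.

2.62 m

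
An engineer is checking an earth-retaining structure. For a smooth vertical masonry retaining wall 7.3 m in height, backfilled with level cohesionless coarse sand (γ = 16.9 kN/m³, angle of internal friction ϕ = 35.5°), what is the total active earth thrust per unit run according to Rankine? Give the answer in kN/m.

119 kN/m

K_a = tan²(45° − φ/2) = 0.2653.
P_a = ½ K_a γ H² = 0.5 × 0.2653 × 16.9 × 7.3² = 119.4 kN/m.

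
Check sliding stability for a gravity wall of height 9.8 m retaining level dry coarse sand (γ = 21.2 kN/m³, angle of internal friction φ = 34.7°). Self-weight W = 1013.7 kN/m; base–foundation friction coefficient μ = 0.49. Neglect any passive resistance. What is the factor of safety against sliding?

1.78

K_a = tan²(45° − 34.7°/2) = 0.2745.
P_a = ½K_aγH² = 0.5×0.2745×21.2×9.8² = 279.4 kN/m, acting at H/3 = 3.267 m above the base.
FS_sliding = μW / P_a = 0.49×1013.7 / 279.4 = 1.778.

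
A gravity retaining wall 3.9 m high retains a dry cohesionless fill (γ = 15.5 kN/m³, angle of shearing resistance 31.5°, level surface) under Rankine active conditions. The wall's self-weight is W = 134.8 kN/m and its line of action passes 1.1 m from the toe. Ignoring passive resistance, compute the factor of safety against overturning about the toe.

K_a = tan²(45° − 31.5°/2) = 0.3136.
P_a = ½K_aγH² = 0.5×0.3136×15.5×3.9² = 36.97 kN/m, acting at H/3 = 1.300 m above the base.
Overturning moment M_o = P_a × H/3 = 36.97 × 1.300 = 48.06.
Resisting moment M_r = W × 1.1 = 134.8 × 1.1 = 148.3.
FS_overturning = M_r/M_o = 148.3/48.06 = 3.085.

3.09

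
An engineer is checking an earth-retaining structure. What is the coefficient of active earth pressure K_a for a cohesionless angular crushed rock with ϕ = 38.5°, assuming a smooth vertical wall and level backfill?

0.233

K_a = (1 − sin φ)/(1 + sin φ) = (1 − sin 38.5°)/(1 + sin 38.5°) = 0.2327.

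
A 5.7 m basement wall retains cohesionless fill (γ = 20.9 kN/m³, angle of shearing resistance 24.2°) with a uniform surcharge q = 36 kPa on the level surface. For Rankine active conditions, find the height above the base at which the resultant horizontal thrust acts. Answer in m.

K_a = 0.4185.
Triangular part P₁ = ½K_aγH² = 142.1 at H/3 = 1.900 m; rectangular part P₂ = K_a q H = 85.88 at H/2 = 2.850 m.
ȳ = (P₁·1.900 + P₂·2.850)/(P₁+P₂) = 2.258 m.

2.26 m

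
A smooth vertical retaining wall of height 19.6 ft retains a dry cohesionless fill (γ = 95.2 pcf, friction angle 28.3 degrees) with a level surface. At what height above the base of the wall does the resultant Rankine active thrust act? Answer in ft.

6.53 ft

K_a = 0.3568.
The pressure distribution is triangular, so the resultant acts at H/3 above the base = 19.6/3 = 6.533 ft.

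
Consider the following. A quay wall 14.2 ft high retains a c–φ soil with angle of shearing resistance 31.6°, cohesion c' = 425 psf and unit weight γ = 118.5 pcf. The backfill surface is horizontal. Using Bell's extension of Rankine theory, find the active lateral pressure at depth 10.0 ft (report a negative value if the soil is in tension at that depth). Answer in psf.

K_a = (1 − sin φ)/(1 + sin φ) = 0.3123.
σ_a = K_a γ z − 2c√K_a = 0.3123×118.5×10.0 − 2×425×0.5589 = -104.9 psf.

-105 psf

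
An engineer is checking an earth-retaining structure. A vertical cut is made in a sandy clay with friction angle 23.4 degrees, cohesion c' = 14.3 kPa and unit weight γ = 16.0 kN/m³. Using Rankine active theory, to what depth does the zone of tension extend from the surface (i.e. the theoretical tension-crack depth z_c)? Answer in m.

K_a = tan²(45° − 23.4°/2) = 0.4315; √K_a = 0.6569.
The active pressure is zero where K_a γ z = 2c√K_a, so z_c = 2c/(γ√K_a) = 2×14.3/(16.0×0.6569) = 2.721 m.

2.72 m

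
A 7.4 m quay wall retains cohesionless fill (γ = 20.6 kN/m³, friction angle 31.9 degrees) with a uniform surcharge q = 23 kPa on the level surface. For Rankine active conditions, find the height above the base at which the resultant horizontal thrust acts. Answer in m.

2.75 m

K_a = 0.3085.
Triangular part P₁ = ½K_aγH² = 174.0 at H/3 = 2.467 m; rectangular part P₂ = K_a q H = 52.51 at H/2 = 3.700 m.
ȳ = (P₁·2.467 + P₂·3.700)/(P₁+P₂) = 2.753 m.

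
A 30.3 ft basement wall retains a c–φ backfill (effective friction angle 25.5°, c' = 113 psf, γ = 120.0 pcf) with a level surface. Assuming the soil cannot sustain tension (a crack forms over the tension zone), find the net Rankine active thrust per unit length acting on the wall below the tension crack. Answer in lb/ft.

K_a = 0.3981; √K_a = 0.6310.
Tension-crack depth z_c = 2c/(γ√K_a) = 2×113/(120.0×0.6310) = 2.985 ft.
σ_a at base = K_a γ H − 2c√K_a = 0.3981×120.0×30.3 − 2×113×0.6310 = 1305 psf.
P_a = ½ × 1305 × (H − z_c) = 0.5×1305×27.32 = 17820 lb/ft.

17800 lb/ft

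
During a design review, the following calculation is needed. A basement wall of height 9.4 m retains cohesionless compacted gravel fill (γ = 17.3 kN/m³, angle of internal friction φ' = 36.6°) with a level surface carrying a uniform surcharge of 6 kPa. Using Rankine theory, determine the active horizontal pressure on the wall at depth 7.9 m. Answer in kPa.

K_a = (1 − sin φ)/(1 + sin φ) = 0.2530.
σ_v = γz + q = 17.3 × 7.9 + 6 = 142.7 kPa.
σ_h = K_a σ_v = 0.2530 × 142.7 = 36.09 kPa.

36.1 kPa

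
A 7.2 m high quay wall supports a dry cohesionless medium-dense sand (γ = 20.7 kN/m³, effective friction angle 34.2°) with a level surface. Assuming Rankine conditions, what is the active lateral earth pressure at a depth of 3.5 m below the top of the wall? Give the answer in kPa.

K_a = (1 − sin φ)/(1 + sin φ) = 0.2803.
σ_h = K_a γ z = 0.2803 × 20.7 × 3.5 = 20.31 kPa.

20.3 kPa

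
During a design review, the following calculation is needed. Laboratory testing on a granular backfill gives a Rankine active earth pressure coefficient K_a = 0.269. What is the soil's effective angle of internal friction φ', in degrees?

35.2°

K_a = tan²(45° − φ/2) ⇒ 45° − φ/2 = arctan(√0.269) = 27.41°.
φ = 2(45° − 27.41°) = 35.17°.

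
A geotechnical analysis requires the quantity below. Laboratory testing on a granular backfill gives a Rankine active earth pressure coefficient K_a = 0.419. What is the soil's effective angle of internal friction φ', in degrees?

K_a = tan²(45° − φ/2) ⇒ 45° − φ/2 = arctan(√0.419) = 32.92°.
φ = 2(45° − 32.92°) = 24.17°.

24.2°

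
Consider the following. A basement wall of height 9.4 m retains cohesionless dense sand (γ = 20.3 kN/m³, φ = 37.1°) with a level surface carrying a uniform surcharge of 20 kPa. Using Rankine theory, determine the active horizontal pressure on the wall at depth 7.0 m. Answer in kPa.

40.1 kPa

K_a = (1 − sin φ)/(1 + sin φ) = 0.2475.
σ_v = γz + q = 20.3 × 7.0 + 20 = 162.1 kPa.
σ_h = K_a σ_v = 0.2475 × 162.1 = 40.12 kPa.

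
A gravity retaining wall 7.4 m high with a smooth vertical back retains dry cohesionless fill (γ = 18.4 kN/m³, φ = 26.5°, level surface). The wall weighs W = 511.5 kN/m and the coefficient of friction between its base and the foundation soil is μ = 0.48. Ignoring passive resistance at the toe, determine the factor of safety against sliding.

K_a = tan²(45° − 26.5°/2) = 0.3829.
P_a = ½K_aγH² = 0.5×0.3829×18.4×7.4² = 192.9 kN/m, acting at H/3 = 2.467 m above the base.
FS_sliding = μW / P_a = 0.48×511.5 / 192.9 = 1.273.

1.27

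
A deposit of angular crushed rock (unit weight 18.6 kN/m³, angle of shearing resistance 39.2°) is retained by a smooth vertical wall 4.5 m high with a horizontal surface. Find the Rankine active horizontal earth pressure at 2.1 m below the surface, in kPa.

8.81 kPa

K_a = (1 − sin φ)/(1 + sin φ) = 0.2255.
σ_h = K_a γ z = 0.2255 × 18.6 × 2.1 = 8.807 kPa.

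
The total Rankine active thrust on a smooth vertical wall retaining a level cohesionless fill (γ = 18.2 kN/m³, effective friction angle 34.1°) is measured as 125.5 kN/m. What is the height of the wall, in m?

K_a = 0.2815. P_a = ½ K_a γ H² ⇒ H = √(2P_a/(K_a γ)).
H = √(2×125.5/(0.2815×18.2)) = 6.999 m.

7.00 m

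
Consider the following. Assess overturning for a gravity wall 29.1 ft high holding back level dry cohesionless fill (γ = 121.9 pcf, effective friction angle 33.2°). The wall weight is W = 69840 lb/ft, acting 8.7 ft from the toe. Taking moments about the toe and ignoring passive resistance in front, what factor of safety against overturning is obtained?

4.15

K_a = tan²(45° − 33.2°/2) = 0.2924.
P_a = ½K_aγH² = 0.5×0.2924×121.9×29.1² = 15090 lb/ft, acting at H/3 = 9.700 ft above the base.
Overturning moment M_o = P_a × H/3 = 15090 × 9.700 = 146400.
Resisting moment M_r = W × 8.7 = 69840 × 8.7 = 607600.
FS_overturning = M_r/M_o = 607600/146400 = 4.151.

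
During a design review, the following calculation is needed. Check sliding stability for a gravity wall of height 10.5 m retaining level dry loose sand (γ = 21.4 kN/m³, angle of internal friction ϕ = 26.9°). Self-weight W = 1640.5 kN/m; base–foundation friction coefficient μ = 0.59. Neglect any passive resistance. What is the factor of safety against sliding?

K_a = tan²(45° − 26.9°/2) = 0.3770.
P_a = ½K_aγH² = 0.5×0.3770×21.4×10.5² = 444.7 kN/m, acting at H/3 = 3.500 m above the base.
FS_sliding = μW / P_a = 0.59×1640.5 / 444.7 = 2.176.

2.18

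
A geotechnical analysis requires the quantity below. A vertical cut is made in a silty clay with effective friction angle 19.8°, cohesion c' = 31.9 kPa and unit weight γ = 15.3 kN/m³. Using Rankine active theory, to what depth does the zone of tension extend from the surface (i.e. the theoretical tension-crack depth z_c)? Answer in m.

K_a = tan²(45° − 19.8°/2) = 0.4939; √K_a = 0.7028.
The active pressure is zero where K_a γ z = 2c√K_a, so z_c = 2c/(γ√K_a) = 2×31.9/(15.3×0.7028) = 5.933 m.

5.93 m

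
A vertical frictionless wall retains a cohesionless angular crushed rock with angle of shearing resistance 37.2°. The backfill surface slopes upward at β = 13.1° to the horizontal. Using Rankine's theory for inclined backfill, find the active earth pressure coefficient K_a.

K_a = cos β · (cos β − √(cos²β − cos²φ)) / (cos β + √(cos²β − cos²φ)).
cos β = 0.9740, cos φ = 0.7965, √(cos²β − cos²φ) = 0.5605.
K_a = 0.9740 × (0.9740 − 0.5605)/(0.9740 + 0.5605) = 0.2624.

0.262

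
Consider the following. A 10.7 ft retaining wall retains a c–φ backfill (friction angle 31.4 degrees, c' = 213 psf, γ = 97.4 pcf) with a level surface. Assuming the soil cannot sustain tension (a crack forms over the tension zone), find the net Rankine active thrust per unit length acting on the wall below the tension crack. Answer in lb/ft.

K_a = 0.3149; √K_a = 0.5612.
Tension-crack depth z_c = 2c/(γ√K_a) = 2×213/(97.4×0.5612) = 7.794 ft.
σ_a at base = K_a γ H − 2c√K_a = 0.3149×97.4×10.7 − 2×213×0.5612 = 89.14 psf.
P_a = ½ × 89.14 × (H − z_c) = 0.5×89.14×2.906 = 129.5 lb/ft.

130 lb/ft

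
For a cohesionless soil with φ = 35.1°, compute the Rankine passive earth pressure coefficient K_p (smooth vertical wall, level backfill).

3.71

K_p = (1 + sin φ)/(1 − sin φ) = tan²(45° + 35.1°/2) = 3.706.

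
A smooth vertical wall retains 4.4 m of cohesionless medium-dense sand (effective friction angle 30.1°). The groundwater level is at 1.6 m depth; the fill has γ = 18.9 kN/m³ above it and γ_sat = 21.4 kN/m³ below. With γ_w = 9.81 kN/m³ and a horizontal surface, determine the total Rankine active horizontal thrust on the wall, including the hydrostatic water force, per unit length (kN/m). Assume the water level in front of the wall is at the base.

89.7 kN/m

K_a = tan²(45° − φ/2) = 0.3320.
γ' = 21.4 − 9.81 = 11.59 kN/m³. Depth below WT = 2.8 m.
σ'_h at WT = K_a γ d_w = 10.04 kPa; at base = 10.04 + K_a γ' × 2.8 = 20.81 kPa.
P₁ (0–1.6 m) = ½×10.04×1.6 = 8.032. P₂ (1.6–4.4 m) = ½(10.04+20.81)×2.8 = 43.19.
P_w = ½ γ_w h₂² = 0.5×9.81×2.8² = 38.46. Total = 8.032+43.19+38.46 = 89.68 kN/m.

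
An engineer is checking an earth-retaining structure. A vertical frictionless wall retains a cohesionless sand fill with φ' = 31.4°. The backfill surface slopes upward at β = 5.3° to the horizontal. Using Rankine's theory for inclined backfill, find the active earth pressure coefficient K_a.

0.319

K_a = cos β · (cos β − √(cos²β − cos²φ)) / (cos β + √(cos²β − cos²φ)).
cos β = 0.9957, cos φ = 0.8536, √(cos²β − cos²φ) = 0.5128.
K_a = 0.9957 × (0.9957 − 0.5128)/(0.9957 + 0.5128) = 0.3188.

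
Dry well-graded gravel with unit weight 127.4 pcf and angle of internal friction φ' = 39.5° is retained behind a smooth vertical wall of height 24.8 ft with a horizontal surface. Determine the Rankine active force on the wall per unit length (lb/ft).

K_a = tan²(45° − φ/2) = 0.2224.
P_a = ½ K_a γ H² = 0.5 × 0.2224 × 127.4 × 24.8² = 8715 lb/ft.

8710 lb/ft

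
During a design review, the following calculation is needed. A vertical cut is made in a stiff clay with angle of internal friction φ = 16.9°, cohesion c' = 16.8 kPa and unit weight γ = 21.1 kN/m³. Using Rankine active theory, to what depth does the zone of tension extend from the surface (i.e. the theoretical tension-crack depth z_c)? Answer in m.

2.15 m

K_a = tan²(45° − 16.9°/2) = 0.5495; √K_a = 0.7413.
The active pressure is zero where K_a γ z = 2c√K_a, so z_c = 2c/(γ√K_a) = 2×16.8/(21.1×0.7413) = 2.148 m.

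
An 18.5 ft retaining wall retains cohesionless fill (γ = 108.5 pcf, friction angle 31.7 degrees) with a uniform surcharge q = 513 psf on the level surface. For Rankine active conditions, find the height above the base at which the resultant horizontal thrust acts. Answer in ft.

7.21 ft

K_a = 0.3111.
Triangular part P₁ = ½K_aγH² = 5776 at H/3 = 6.167 ft; rectangular part P₂ = K_a q H = 2952 at H/2 = 9.250 ft.
ȳ = (P₁·6.167 + P₂·9.250)/(P₁+P₂) = 7.210 ft.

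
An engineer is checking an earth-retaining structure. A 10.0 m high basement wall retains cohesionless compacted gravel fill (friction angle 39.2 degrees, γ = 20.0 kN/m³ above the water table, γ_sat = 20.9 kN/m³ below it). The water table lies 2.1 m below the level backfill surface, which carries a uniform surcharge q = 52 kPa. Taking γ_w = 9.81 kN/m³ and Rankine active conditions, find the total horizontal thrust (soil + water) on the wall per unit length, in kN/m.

586 kN/m

K_a = tan²(45° − φ/2) = 0.2255.
γ' = 20.9 − 9.81 = 11.09 kN/m³. h₂ = H − d_w = 7.9 m.
σ'_h: at surface K_a·q = 11.72; at WT K_a(q+γd_w) = 21.19; at base K_a(q+γd_w+γ'h₂) = 40.95 kPa.
P₁ = ½(11.72+21.19)×2.1 = 34.56; P₂ = ½(21.19+40.95)×7.9 = 245.5; P_w = ½γ_w h₂² = 306.1.
Total = 34.56+245.5+306.1 = 586.1 kN/m.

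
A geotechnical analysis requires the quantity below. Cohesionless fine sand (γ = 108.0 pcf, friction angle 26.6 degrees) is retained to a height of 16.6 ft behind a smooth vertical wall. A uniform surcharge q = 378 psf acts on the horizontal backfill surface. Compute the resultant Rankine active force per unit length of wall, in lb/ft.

K_a = tan²(45° − φ/2) = 0.3814.
Soil triangle: ½ K_a γ H² = 0.5×0.3814×108.0×16.6² = 5676 lb/ft.
Surcharge rectangle: K_a q H = 0.3814×378×16.6 = 2393 lb/ft.
Total = 5676 + 2393 = 8069 lb/ft.

8070 lb/ft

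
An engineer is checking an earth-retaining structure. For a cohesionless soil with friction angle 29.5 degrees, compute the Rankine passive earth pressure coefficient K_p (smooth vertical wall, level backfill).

2.94

K_p = (1 + sin φ)/(1 − sin φ) = tan²(45° + 29.5°/2) = 2.940.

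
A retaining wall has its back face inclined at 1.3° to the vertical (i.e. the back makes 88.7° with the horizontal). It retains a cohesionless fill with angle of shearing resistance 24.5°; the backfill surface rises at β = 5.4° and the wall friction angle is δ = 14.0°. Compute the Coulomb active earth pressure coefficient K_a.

0.411

K_a = sin²(α+φ) / [sin²α · sin(α−δ) · (1 + √{sin(φ+δ)sin(φ−β) / (sin(α−δ)sin(α+β))})²].
With α = 88.7°, φ = 24.5°, δ = 14.0°, β = 5.4°: K_a = 0.4110.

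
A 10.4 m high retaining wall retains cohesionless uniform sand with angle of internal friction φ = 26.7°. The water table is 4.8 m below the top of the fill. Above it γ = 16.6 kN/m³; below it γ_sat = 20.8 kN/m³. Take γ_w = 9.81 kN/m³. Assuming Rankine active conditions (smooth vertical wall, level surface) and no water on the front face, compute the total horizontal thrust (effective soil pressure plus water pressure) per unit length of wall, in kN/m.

461 kN/m

K_a = tan²(45° − φ/2) = 0.3800.
γ' = 20.8 − 9.81 = 10.99 kN/m³. Depth below WT = 5.6 m.
σ'_h at WT = K_a γ d_w = 30.28 kPa; at base = 30.28 + K_a γ' × 5.6 = 53.66 kPa.
P₁ (0–4.8 m) = ½×30.28×4.8 = 72.66. P₂ (4.8–10.4 m) = ½(30.28+53.66)×5.6 = 235.0.
P_w = ½ γ_w h₂² = 0.5×9.81×5.6² = 153.8. Total = 72.66+235.0+153.8 = 461.5 kN/m.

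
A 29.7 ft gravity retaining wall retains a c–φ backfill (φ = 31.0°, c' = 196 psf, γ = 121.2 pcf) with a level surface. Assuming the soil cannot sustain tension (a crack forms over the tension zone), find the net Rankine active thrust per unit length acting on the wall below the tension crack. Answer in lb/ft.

11200 lb/ft

K_a = 0.3201; √K_a = 0.5658.
Tension-crack depth z_c = 2c/(γ√K_a) = 2×196/(121.2×0.5658) = 5.717 ft.
σ_a at base = K_a γ H − 2c√K_a = 0.3201×121.2×29.7 − 2×196×0.5658 = 930.5 psf.
P_a = ½ × 930.5 × (H − z_c) = 0.5×930.5×23.98 = 11160 lb/ft.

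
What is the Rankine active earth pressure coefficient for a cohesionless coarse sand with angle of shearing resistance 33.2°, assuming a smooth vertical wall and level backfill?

0.292

K_a = (1 − sin φ)/(1 + sin φ) = (1 − sin 33.2°)/(1 + sin 33.2°) = 0.2924.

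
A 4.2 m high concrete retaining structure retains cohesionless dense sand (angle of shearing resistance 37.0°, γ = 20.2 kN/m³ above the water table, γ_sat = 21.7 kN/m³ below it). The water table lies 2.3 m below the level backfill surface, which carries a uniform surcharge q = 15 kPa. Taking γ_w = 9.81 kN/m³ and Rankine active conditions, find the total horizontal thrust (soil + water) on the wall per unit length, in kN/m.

K_a = tan²(45° − φ/2) = 0.2486.
γ' = 21.7 − 9.81 = 11.89 kN/m³. h₂ = H − d_w = 1.9 m.
σ'_h: at surface K_a·q = 3.729; at WT K_a(q+γd_w) = 15.28; at base K_a(q+γd_w+γ'h₂) = 20.89 kPa.
P₁ = ½(3.729+15.28)×2.3 = 21.86; P₂ = ½(15.28+20.89)×1.9 = 34.36; P_w = ½γ_w h₂² = 17.71.
Total = 21.86+34.36+17.71 = 73.93 kN/m.

73.9 kN/m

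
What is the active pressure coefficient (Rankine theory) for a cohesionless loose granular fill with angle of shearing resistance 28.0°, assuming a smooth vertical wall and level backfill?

0.361

K_a = (1 − sin φ)/(1 + sin φ) = (1 − sin 28.0°)/(1 + sin 28.0°) = 0.3610.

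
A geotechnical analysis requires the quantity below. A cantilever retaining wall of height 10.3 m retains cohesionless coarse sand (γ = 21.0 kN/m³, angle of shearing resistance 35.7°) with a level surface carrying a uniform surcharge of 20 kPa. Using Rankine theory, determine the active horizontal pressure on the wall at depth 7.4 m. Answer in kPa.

46.1 kPa

K_a = (1 − sin φ)/(1 + sin φ) = 0.2630.
σ_v = γz + q = 21.0 × 7.4 + 20 = 175.4 kPa.
σ_h = K_a σ_v = 0.2630 × 175.4 = 46.13 kPa.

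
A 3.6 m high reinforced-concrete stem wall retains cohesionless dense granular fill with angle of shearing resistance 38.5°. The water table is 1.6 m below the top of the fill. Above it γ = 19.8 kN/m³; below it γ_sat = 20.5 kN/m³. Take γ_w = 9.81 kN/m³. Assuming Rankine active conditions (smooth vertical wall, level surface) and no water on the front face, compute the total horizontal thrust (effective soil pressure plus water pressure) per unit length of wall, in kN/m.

45.2 kN/m

K_a = tan²(45° − φ/2) = 0.2327.
γ' = 20.5 − 9.81 = 10.69 kN/m³. Depth below WT = 2.0 m.
σ'_h at WT = K_a γ d_w = 7.370 kPa; at base = 7.370 + K_a γ' × 2.0 = 12.34 kPa.
P₁ (0–1.6 m) = ½×7.370×1.6 = 5.896. P₂ (1.6–3.6 m) = ½(7.370+12.34)×2.0 = 19.72.
P_w = ½ γ_w h₂² = 0.5×9.81×2.0² = 19.62. Total = 5.896+19.72+19.62 = 45.23 kN/m.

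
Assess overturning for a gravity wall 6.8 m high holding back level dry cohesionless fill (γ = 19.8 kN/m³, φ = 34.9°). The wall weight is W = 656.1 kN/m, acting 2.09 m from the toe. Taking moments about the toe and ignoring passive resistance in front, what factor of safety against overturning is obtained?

K_a = tan²(45° − 34.9°/2) = 0.2721.
P_a = ½K_aγH² = 0.5×0.2721×19.8×6.8² = 124.6 kN/m, acting at H/3 = 2.267 m above the base.
Overturning moment M_o = P_a × H/3 = 124.6 × 2.267 = 282.4.
Resisting moment M_r = W × 2.09 = 656.1 × 2.09 = 1371.
FS_overturning = M_r/M_o = 1371/282.4 = 4.856.

4.86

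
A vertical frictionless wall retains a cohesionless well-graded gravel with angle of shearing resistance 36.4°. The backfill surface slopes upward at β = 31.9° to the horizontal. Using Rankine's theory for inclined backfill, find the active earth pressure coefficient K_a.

0.439

K_a = cos β · (cos β − √(cos²β − cos²φ)) / (cos β + √(cos²β − cos²φ)).
cos β = 0.8490, cos φ = 0.8049, √(cos²β − cos²φ) = 0.2700.
K_a = 0.8490 × (0.8490 − 0.2700)/(0.8490 + 0.2700) = 0.4393.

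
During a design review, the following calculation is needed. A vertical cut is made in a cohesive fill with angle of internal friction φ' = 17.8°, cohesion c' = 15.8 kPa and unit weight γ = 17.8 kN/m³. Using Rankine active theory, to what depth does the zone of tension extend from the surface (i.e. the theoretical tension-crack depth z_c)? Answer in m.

K_a = tan²(45° − 17.8°/2) = 0.5318; √K_a = 0.7292.
The active pressure is zero where K_a γ z = 2c√K_a, so z_c = 2c/(γ√K_a) = 2×15.8/(17.8×0.7292) = 2.435 m.

2.43 m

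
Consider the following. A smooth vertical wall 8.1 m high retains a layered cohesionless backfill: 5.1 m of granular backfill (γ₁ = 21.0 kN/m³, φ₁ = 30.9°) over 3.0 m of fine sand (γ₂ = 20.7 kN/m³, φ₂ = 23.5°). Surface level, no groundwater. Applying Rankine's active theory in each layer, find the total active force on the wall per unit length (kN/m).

K_a1 = tan²(45°−30.9°/2) = 0.3214; K_a2 = tan²(45°−23.5°/2) = 0.4298.
Layer 1: σ at base = K_a1 γ₁ h₁ = 34.42 kPa; P₁ = ½×34.42×5.1 = 87.78.
Layer 2: σ_v at top = γ₁h₁ = 107.1; σ_h top = K_a2×107.1 = 46.04; σ_h base = K_a2×(107.1+20.7×3.0) = 72.73.
P₂ = ½(46.04+72.73)×3.0 = 178.2. Total P_a = 87.78+178.2 = 265.9 kN/m.

266 kN/m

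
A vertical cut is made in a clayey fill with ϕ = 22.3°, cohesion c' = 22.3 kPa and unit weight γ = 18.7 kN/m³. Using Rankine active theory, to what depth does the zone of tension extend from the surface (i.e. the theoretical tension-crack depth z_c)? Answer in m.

K_a = tan²(45° − 22.3°/2) = 0.4498; √K_a = 0.6707.
The active pressure is zero where K_a γ z = 2c√K_a, so z_c = 2c/(γ√K_a) = 2×22.3/(18.7×0.6707) = 3.556 m.

3.56 m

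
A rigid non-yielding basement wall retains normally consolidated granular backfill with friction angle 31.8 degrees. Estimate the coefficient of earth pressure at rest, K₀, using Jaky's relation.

0.473

K₀ = 1 − sin φ' = 1 − sin 31.8° = 0.4730.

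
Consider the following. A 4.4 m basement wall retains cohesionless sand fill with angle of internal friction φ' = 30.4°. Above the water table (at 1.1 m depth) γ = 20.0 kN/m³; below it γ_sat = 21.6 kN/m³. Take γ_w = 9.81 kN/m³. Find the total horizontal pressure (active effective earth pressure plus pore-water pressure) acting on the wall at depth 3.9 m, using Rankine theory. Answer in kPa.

K_a = (1 − sin φ)/(1 + sin φ) = 0.3280.
γ' = 21.6 − 9.81 = 11.79 kN/m³.
Effective vertical stress at 3.9 m: σ'_v = 20.0×1.1 + 11.79×2.80 = 55.01 kPa.
σ'_h = K_a σ'_v = 0.3280 × 55.01 = 18.04 kPa; u = γ_w × 2.80 = 27.47 kPa.
Total σ_h = 18.04 + 27.47 = 45.51 kPa.

45.5 kPa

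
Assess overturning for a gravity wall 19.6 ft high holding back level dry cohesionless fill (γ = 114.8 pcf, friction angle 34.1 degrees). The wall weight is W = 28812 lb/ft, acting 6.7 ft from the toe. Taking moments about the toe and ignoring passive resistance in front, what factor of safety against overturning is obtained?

4.76

K_a = tan²(45° − 34.1°/2) = 0.2815.
P_a = ½K_aγH² = 0.5×0.2815×114.8×19.6² = 6208 lb/ft, acting at H/3 = 6.533 ft above the base.
Overturning moment M_o = P_a × H/3 = 6208 × 6.533 = 40560.
Resisting moment M_r = W × 6.7 = 28812 × 6.7 = 193000.
FS_overturning = M_r/M_o = 193000/40560 = 4.760.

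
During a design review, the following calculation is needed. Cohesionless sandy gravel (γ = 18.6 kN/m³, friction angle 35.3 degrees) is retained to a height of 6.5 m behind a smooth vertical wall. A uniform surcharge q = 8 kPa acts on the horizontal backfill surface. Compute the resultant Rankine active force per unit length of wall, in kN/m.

119 kN/m

K_a = tan²(45° − φ/2) = 0.2675.
Soil triangle: ½ K_a γ H² = 0.5×0.2675×18.6×6.5² = 105.1 kN/m.
Surcharge rectangle: K_a q H = 0.2675×8×6.5 = 13.91 kN/m.
Total = 105.1 + 13.91 = 119.0 kN/m.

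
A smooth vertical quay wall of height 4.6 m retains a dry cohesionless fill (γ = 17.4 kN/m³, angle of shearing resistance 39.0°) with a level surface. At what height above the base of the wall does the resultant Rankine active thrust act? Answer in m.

K_a = 0.2275.
The pressure distribution is triangular, so the resultant acts at H/3 above the base = 4.6/3 = 1.533 m.

1.53 m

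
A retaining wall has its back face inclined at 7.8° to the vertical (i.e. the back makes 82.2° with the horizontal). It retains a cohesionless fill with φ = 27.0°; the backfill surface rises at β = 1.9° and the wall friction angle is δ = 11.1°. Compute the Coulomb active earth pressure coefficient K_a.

K_a = sin²(α+φ) / [sin²α · sin(α−δ) · (1 + √{sin(φ+δ)sin(φ−β) / (sin(α−δ)sin(α+β))})²].
With α = 82.2°, φ = 27.0°, δ = 11.1°, β = 1.9°: K_a = 0.4117.

0.412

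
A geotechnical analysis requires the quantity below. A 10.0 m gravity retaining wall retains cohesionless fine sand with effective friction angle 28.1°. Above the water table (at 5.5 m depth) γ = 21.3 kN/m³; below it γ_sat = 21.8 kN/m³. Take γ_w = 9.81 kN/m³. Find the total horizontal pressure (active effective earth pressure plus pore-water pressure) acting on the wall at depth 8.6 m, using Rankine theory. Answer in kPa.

85.9 kPa

K_a = (1 − sin φ)/(1 + sin φ) = 0.3596.
γ' = 21.8 − 9.81 = 11.99 kN/m³.
Effective vertical stress at 8.6 m: σ'_v = 21.3×5.5 + 11.99×3.10 = 154.3 kPa.
σ'_h = K_a σ'_v = 0.3596 × 154.3 = 55.49 kPa; u = γ_w × 3.10 = 30.41 kPa.
Total σ_h = 55.49 + 30.41 = 85.91 kPa.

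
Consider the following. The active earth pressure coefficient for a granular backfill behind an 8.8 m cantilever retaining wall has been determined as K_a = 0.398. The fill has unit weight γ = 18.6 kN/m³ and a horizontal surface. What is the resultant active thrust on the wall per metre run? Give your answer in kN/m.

287 kN/m

P = ½ K_a γ H² = 0.5 × 0.398 × 18.6 × 8.8² = 286.6 kN/m.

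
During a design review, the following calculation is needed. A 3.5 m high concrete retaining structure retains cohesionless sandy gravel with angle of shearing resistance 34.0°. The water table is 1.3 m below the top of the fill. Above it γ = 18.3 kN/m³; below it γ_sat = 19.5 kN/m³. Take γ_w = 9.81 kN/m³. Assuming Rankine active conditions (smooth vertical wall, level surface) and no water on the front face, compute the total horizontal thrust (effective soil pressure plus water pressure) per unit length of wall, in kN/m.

K_a = tan²(45° − φ/2) = 0.2827.
γ' = 19.5 − 9.81 = 9.690 kN/m³. Depth below WT = 2.2 m.
σ'_h at WT = K_a γ d_w = 6.726 kPa; at base = 6.726 + K_a γ' × 2.2 = 12.75 kPa.
P₁ (0–1.3 m) = ½×6.726×1.3 = 4.372. P₂ (1.3–3.5 m) = ½(6.726+12.75)×2.2 = 21.43.
P_w = ½ γ_w h₂² = 0.5×9.81×2.2² = 23.74. Total = 4.372+21.43+23.74 = 49.54 kN/m.

49.5 kN/m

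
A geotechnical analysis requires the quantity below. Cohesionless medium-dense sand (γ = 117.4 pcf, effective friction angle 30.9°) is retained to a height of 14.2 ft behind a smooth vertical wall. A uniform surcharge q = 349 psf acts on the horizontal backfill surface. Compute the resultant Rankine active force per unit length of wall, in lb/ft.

5400 lb/ft

K_a = tan²(45° − φ/2) = 0.3214.
Soil triangle: ½ K_a γ H² = 0.5×0.3214×117.4×14.2² = 3804 lb/ft.
Surcharge rectangle: K_a q H = 0.3214×349×14.2 = 1593 lb/ft.
Total = 3804 + 1593 = 5397 lb/ft.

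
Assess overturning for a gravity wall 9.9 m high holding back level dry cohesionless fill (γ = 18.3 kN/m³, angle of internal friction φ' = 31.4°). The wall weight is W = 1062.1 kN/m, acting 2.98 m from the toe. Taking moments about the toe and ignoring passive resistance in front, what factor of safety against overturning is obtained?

K_a = tan²(45° − 31.4°/2) = 0.3149.
P_a = ½K_aγH² = 0.5×0.3149×18.3×9.9² = 282.4 kN/m, acting at H/3 = 3.300 m above the base.
Overturning moment M_o = P_a × H/3 = 282.4 × 3.300 = 932.0.
Resisting moment M_r = W × 2.98 = 1062.1 × 2.98 = 3165.
FS_overturning = M_r/M_o = 3165/932.0 = 3.396.

3.40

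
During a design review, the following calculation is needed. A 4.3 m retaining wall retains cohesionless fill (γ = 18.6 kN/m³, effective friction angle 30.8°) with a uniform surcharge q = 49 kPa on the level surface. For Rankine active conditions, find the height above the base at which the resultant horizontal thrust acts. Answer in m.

1.83 m

K_a = 0.3227.
Triangular part P₁ = ½K_aγH² = 55.49 at H/3 = 1.433 m; rectangular part P₂ = K_a q H = 68.00 at H/2 = 2.150 m.
ȳ = (P₁·1.433 + P₂·2.150)/(P₁+P₂) = 1.828 m.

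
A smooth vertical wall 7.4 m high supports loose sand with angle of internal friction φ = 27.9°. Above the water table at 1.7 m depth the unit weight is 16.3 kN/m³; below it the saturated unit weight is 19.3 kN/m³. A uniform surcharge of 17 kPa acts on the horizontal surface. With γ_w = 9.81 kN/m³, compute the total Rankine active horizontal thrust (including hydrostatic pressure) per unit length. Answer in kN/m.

327 kN/m

K_a = tan²(45° − φ/2) = 0.3625.
γ' = 19.3 − 9.81 = 9.490 kN/m³. h₂ = H − d_w = 5.7 m.
σ'_h: at surface K_a·q = 6.162; at WT K_a(q+γd_w) = 16.21; at base K_a(q+γd_w+γ'h₂) = 35.81 kPa.
P₁ = ½(6.162+16.21)×1.7 = 19.01; P₂ = ½(16.21+35.81)×5.7 = 148.3; P_w = ½γ_w h₂² = 159.4.
Total = 19.01+148.3+159.4 = 326.6 kN/m.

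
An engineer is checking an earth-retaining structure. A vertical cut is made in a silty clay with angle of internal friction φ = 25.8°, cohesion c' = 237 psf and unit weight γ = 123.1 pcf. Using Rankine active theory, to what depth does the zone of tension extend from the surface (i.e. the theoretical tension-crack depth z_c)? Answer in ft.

6.14 ft

K_a = tan²(45° − 25.8°/2) = 0.3935; √K_a = 0.6273.
The active pressure is zero where K_a γ z = 2c√K_a, so z_c = 2c/(γ√K_a) = 2×237/(123.1×0.6273) = 6.138 ft.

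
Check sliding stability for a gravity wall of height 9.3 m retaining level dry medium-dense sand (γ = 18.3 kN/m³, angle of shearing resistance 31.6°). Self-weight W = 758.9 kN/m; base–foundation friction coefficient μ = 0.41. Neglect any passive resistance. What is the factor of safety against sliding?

1.26

K_a = tan²(45° − 31.6°/2) = 0.3123.
P_a = ½K_aγH² = 0.5×0.3123×18.3×9.3² = 247.2 kN/m, acting at H/3 = 3.100 m above the base.
FS_sliding = μW / P_a = 0.41×758.9 / 247.2 = 1.259.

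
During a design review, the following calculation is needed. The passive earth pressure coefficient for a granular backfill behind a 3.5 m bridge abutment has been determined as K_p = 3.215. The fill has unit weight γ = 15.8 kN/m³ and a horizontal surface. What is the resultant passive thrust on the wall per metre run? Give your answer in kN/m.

311 kN/m

P = ½ K_p γ H² = 0.5 × 3.215 × 15.8 × 3.5² = 311.1 kN/m.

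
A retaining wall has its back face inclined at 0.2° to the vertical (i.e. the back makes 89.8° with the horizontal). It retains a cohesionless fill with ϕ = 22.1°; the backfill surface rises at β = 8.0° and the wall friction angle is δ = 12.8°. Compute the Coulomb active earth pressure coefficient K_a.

0.464

K_a = sin²(α+φ) / [sin²α · sin(α−δ) · (1 + √{sin(φ+δ)sin(φ−β) / (sin(α−δ)sin(α+β))})²].
With α = 89.8°, φ = 22.1°, δ = 12.8°, β = 8.0°: K_a = 0.4640.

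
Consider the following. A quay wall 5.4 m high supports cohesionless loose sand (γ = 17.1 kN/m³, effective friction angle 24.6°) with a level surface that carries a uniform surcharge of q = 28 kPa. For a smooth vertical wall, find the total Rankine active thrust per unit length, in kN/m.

K_a = tan²(45° − φ/2) = 0.4121.
Soil triangle: ½ K_a γ H² = 0.5×0.4121×17.1×5.4² = 102.8 kN/m.
Surcharge rectangle: K_a q H = 0.4121×28×5.4 = 62.32 kN/m.
Total = 102.8 + 62.32 = 165.1 kN/m.

165 kN/m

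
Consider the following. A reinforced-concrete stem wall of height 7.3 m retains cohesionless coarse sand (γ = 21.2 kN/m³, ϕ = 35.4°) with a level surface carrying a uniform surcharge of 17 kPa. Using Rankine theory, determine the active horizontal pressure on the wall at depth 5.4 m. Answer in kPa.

K_a = (1 − sin φ)/(1 + sin φ) = 0.2664.
σ_v = γz + q = 21.2 × 5.4 + 17 = 131.5 kPa.
σ_h = K_a σ_v = 0.2664 × 131.5 = 35.03 kPa.

35.0 kPa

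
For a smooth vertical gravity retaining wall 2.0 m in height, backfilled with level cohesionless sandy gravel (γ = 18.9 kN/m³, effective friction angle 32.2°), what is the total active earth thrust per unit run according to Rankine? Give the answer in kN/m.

K_a = tan²(45° − φ/2) = 0.3047.
P_a = ½ K_a γ H² = 0.5 × 0.3047 × 18.9 × 2.0² = 11.52 kN/m.

11.5 kN/m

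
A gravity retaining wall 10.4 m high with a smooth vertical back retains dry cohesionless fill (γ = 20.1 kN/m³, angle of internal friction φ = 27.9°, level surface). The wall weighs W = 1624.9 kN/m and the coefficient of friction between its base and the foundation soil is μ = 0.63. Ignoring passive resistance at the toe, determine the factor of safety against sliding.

K_a = tan²(45° − 27.9°/2) = 0.3625.
P_a = ½K_aγH² = 0.5×0.3625×20.1×10.4² = 394.0 kN/m, acting at H/3 = 3.467 m above the base.
FS_sliding = μW / P_a = 0.63×1624.9 / 394.0 = 2.598.

2.60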